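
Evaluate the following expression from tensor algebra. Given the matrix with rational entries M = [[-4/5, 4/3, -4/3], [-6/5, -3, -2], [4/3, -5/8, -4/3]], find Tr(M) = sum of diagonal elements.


The trace is the sum of diagonal entries.
Diagonal: M[1,1] = -4/5, M[2,2] = -3, M[3,3] = -4/3
Tr(M) = -4/5 + -3 + -4/3
Computing step by step:
After adding M[1,1]: -4/5
After adding M[2,2]: -19/5
After adding M[3,3]: -77/15
Tr(M) = -77/15

-77/15


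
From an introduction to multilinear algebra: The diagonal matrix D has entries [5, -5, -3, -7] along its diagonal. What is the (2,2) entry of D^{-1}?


For a diagonal matrix, the inverse has entries (D^{-1})_{ii} = 1/d_{ii}.
The diagonal entries are: d_{11} = 5, d_{22} = -5, d_{33} = -3, d_{44} = -7
We need (D^{-1})_{22} = 1/d_{22} = 1/-5 = -1/5

-1/5


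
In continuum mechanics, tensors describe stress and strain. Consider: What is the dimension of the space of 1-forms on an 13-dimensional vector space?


The dimension of the space of p-forms on an n-dimensional space is C(n, p).
n = 13, p = 1
C(13, 1) = 13! / (1! * 12!) = 13

13


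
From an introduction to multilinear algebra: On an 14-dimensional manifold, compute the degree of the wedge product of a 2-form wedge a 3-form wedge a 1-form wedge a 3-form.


The degree of a wedge product is the sum of the degrees of the individual forms.
Degrees: 2, 3, 1, 3
Total degree = 2 + 3 + 1 + 3 = 9

9


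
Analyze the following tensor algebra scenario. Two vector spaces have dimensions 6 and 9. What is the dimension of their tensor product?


The dimension of a tensor product is the product of dimensions.
dim(V) = 6, dim(W) = 9
dim(V (x) W) = 6 * 9 = 54

54


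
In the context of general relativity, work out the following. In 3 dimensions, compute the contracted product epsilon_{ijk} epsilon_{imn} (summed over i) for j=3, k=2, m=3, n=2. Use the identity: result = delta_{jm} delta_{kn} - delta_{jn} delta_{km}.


Using the identity: epsilon_{ijk} epsilon_{imn} = delta_{jm} delta_{kn} - delta_{jn} delta_{km}.
delta_{33} = 1
delta_{22} = 1
delta_{32} = 0
delta_{23} = 0
Result = 1 * 1 - 0 * 0 = 1 - 0 = 1

1


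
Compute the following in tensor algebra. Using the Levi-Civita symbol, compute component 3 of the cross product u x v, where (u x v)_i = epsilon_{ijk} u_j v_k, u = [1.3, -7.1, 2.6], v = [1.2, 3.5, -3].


(u x v)_3 = sum_{j,k} epsilon_{3jk} u_j v_k. Only permutations of (1,2,3) contribute; the two non-zero terms are:
eps_{312} u_1 v_2 = 1 * 1.3 * 3.5 = 4.55
eps_{321} u_2 v_1 = -1 * -7.1 * 1.2 = 8.52
(u x v)_3 = 13.07

13.07


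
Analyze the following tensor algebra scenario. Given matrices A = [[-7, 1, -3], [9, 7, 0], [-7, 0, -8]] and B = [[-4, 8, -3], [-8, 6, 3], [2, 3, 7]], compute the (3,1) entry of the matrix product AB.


(AB)_{ij} = sum_k A_{ik} B_{kj}.
For i=3, j=1:
A_{31} * B_{11} = -7 * -4 = 28
A_{32} * B_{21} = 0 * -8 = 0
A_{33} * B_{31} = -8 * 2 = -16
Sum = 28 + 0 + -16 = 12

12


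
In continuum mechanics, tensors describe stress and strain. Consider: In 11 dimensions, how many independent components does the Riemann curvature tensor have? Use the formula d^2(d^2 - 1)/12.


The Riemann tensor in d dimensions has d^2(d^2 - 1)/12 independent components.
d = 11, so d^2 = 121
d^2 - 1 = 120
d^2(d^2 - 1) = 121 * 120 = 14520
Divide by 12: 14520 / 12 = 1210

1210


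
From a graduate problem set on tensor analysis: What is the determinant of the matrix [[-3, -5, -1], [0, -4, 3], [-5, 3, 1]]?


Expanding along the first row, det(A) = a11*M_11 - a12*M_12 + a13*M_13, where M_1j is the (1,j) minor.
Minor M_11 = -4*1 - 3*3 = -13
Minor M_12 = 0*1 - 3*-5 = 15
Minor M_13 = 0*3 - -4*-5 = -20
det = -3*(-13) - -5*(15) + -1*(-20)
    = 39 - -75 + 20
    = 134

134


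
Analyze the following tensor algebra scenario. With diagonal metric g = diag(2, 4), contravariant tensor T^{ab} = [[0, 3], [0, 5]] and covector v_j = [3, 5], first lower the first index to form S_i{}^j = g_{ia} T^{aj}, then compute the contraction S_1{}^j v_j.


Step 1: lower the first index. For a diagonal metric, g_{ia} T^{aj} = g_{ii} T^{ij} (no sum on i).
g_{11} = 2
S_1{}^1 = 2 * T^{11} = 2 * 0 = 0
S_1{}^2 = 2 * T^{12} = 2 * 3 = 6
Step 2: contract S_1{}^j with v_j.
S_1{}^1 * v_1 = 0 * 3 = 0
S_1{}^2 * v_2 = 6 * 5 = 30
Result = 0 + 30 = 30

30


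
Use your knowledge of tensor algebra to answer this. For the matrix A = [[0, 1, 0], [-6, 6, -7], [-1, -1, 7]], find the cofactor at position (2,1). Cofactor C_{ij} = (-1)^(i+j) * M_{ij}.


To find cofactor C_{21}, delete row 2 and column 1.
The resulting 2x2 submatrix is: [[1, 0], [-1, 7]]
Minor M_{21} = 1*7 - 0*-1
  = 7 - 0 = 7
Sign = (-1)^(2+1) = (-1)^3 = -1
Cofactor C_{21} = -1 * 7 = -7

-7


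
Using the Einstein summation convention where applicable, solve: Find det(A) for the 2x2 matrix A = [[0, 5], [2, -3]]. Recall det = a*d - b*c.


For a 2x2 matrix [[a, b], [c, d]], det = a*d - b*c.
a = 0, b = 5, c = 2, d = -3
a*d = 0 * -3 = 0
b*c = 5 * 2 = 10
det = 0 - 10 = -10

-10


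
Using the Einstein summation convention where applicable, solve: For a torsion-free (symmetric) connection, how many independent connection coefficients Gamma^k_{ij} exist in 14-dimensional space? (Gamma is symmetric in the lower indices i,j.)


Christoffel symbols Gamma^k_{ij} are symmetric in i,j, so there are d * d(d+1)/2 independent symbols.
d = 14
d(d+1)/2 = 14 * 15 / 2 = 105
Total = 14 * 105 = 1470

1470


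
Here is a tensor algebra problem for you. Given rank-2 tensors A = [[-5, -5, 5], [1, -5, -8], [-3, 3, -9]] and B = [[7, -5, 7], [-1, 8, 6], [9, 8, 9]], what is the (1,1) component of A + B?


Tensor addition is component-wise: (A + B)_{ij} = A_{ij} + B_{ij}.
A_{11} = -5
B_{11} = 7
(A + B)_{11} = -5 + 7 = 2

2


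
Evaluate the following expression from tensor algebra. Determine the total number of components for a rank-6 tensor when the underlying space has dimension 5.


The number of components of a rank-r tensor in d dimensions is d^r.
Here d = 5 and r = 6.
5^6 = 15625

15625


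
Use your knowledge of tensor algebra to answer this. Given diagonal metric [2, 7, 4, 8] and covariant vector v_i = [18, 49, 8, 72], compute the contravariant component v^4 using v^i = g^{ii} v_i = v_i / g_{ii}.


To raise an index with a diagonal metric: v^i = v_i / g_{ii}.
For index 4: v_4 = 72, g_{44} = 8
v^4 = 72 / 8 = 9

9


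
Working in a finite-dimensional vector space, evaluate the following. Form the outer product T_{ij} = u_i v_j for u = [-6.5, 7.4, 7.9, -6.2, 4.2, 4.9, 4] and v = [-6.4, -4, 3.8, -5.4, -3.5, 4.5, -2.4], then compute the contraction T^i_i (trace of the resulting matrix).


The outer product gives T_{ij} = u_i v_j.
The trace (contraction) is Tr(T) = sum_i T_{ii} = sum_i u_i v_i.
Diagonal entries:
T_{11} = u_1 * v_1 = -6.5 * -6.4 = 41.6
T_{22} = u_2 * v_2 = 7.4 * -4 = -29.6
T_{33} = u_3 * v_3 = 7.9 * 3.8 = 30.02
T_{44} = u_4 * v_4 = -6.2 * -5.4 = 33.48
T_{55} = u_5 * v_5 = 4.2 * -3.5 = -14.7
T_{66} = u_6 * v_6 = 4.9 * 4.5 = 22.05
T_{77} = u_7 * v_7 = 4 * -2.4 = -9.6
Tr(T) = 41.6 + -29.6 + 30.02 + 33.48 + -14.7 + 22.05 + -9.6 = 73.25

73.25


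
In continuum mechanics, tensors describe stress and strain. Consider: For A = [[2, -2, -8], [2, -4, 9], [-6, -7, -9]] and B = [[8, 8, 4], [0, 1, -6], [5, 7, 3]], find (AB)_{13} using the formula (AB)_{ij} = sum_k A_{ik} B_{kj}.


(AB)_{ij} = sum_k A_{ik} B_{kj}.
For i=1, j=3:
A_{11} * B_{13} = 2 * 4 = 8
A_{12} * B_{23} = -2 * -6 = 12
A_{13} * B_{33} = -8 * 3 = -24
Sum = 8 + 12 + -24 = -4

-4


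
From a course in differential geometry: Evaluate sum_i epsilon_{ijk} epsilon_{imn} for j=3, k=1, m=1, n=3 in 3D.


Using the identity: epsilon_{ijk} epsilon_{imn} = delta_{jm} delta_{kn} - delta_{jn} delta_{km}.
delta_{31} = 0
delta_{13} = 0
delta_{33} = 1
delta_{11} = 1
Result = 0 * 0 - 1 * 1 = 0 - 1 = -1

-1


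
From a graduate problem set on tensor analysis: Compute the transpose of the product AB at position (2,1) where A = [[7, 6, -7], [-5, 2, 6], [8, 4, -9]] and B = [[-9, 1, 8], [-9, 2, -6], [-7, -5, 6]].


(AB)^T_{ij} = (AB)_{ji} = sum_k A_{jk} B_{ki}.
For i=2, j=1 we need (AB)_{12}:
A_{11} * B_{12} = 7 * 1 = 7
A_{12} * B_{22} = 6 * 2 = 12
A_{13} * B_{32} = -7 * -5 = 35
Sum = 7 + 12 + 35 = 54

54


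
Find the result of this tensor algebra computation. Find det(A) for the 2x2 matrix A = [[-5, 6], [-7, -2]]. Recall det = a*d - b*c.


For a 2x2 matrix [[a, b], [c, d]], det = a*d - b*c.
a = -5, b = 6, c = -7, d = -2
a*d = -5 * -2 = 10
b*c = 6 * -7 = -42
det = 10 - -42 = 52

52


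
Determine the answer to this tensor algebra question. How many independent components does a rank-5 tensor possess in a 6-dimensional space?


The number of components of a rank-r tensor in d dimensions is d^r.
Here d = 6 and r = 5.
6^5 = 7776

7776


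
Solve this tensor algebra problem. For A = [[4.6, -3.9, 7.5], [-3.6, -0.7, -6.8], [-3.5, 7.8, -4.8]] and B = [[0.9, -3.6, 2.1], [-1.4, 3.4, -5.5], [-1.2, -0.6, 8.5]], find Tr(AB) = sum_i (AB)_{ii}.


Tr(AB) = sum_i (AB)_{ii} where (AB)_{ii} = sum_k A_{ik} B_{ki}.
(AB)_{11} = 4.6*0.9 + -3.9*-1.4 + 7.5*-1.2 = 0.6
(AB)_{22} = -3.6*-3.6 + -0.7*3.4 + -6.8*-0.6 = 14.66
(AB)_{33} = -3.5*2.1 + 7.8*-5.5 + -4.8*8.5 = -91.05
Tr(AB) = 0.6 + 14.66 + -91.05 = -75.79

-75.79


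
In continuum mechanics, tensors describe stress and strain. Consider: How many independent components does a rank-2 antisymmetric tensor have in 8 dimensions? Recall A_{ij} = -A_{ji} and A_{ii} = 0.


An antisymmetric rank-2 tensor satisfies A_{ij} = -A_{ji}, so diagonal entries are zero.
The independent components are the upper-triangular entries: C(n, 2) = n(n-1)/2.
n = 8
C(8, 2) = 8 * 7 / 2 = 56 / 2 = 28

28


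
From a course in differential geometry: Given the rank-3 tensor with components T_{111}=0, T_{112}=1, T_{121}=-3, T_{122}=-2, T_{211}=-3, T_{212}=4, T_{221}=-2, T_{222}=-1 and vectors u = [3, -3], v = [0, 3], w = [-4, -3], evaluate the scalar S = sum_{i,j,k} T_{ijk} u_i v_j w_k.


S = sum over i,j,k of T_{ijk} u_i v_j w_k. Expanding all 8 terms:
T_{111}*u_1*v_1*w_1 = 0*3*0*-4 = 0  (running total: 0)
T_{112}*u_1*v_1*w_2 = 1*3*0*-3 = 0  (running total: 0)
T_{121}*u_1*v_2*w_1 = -3*3*3*-4 = 108  (running total: 108)
T_{122}*u_1*v_2*w_2 = -2*3*3*-3 = 54  (running total: 162)
T_{211}*u_2*v_1*w_1 = -3*-3*0*-4 = 0  (running total: 162)
T_{212}*u_2*v_1*w_2 = 4*-3*0*-3 = 0  (running total: 162)
T_{221}*u_2*v_2*w_1 = -2*-3*3*-4 = -72  (running total: 90)
T_{222}*u_2*v_2*w_2 = -1*-3*3*-3 = -27  (running total: 63)
S = 63

63


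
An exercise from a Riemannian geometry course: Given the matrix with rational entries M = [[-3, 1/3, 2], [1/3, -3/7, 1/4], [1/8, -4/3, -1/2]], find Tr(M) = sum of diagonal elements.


The trace is the sum of diagonal entries.
Diagonal: M[1,1] = -3, M[2,2] = -3/7, M[3,3] = -1/2
Tr(M) = -3 + -3/7 + -1/2
Computing step by step:
After adding M[1,1]: -3
After adding M[2,2]: -24/7
After adding M[3,3]: -55/14
Tr(M) = -55/14

-55/14


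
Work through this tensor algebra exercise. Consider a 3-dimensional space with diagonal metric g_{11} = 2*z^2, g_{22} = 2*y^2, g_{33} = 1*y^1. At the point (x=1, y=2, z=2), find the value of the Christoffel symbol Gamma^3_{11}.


For a diagonal metric, Gamma^k_{ij} = (1/2) g^{kk} (dg_{ik}/dx_j + dg_{jk}/dx_i - dg_{ij}/dx_k).
The metric is diagonal, so g_{ab} = 0 for a != b.
At the given point: g_{11} = 8, g_{22} = 8, g_{33} = 2
g^{33} = 1/2
dg_{13}/dx_1 = 0 (off-diagonal)
dg_{13}/dx_1 = 0 (off-diagonal)
dg_{11}/dx_3 = dg_{11}/dx_3 = 8
Numerator = 0 + 0 - 8 = -8
Gamma^3_{11} = -8 / (2 * 2) = -2

-2


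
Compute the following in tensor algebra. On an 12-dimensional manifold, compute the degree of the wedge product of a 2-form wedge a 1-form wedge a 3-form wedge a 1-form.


The degree of a wedge product is the sum of the degrees of the individual forms.
Degrees: 2, 1, 3, 1
Total degree = 2 + 1 + 3 + 1 = 7

7


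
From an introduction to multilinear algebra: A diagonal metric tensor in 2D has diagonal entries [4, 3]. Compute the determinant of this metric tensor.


For a diagonal metric, the determinant is the product of diagonal entries.
Diagonal entries: 4, 3
det(g) = 4 * 3 = 12

12


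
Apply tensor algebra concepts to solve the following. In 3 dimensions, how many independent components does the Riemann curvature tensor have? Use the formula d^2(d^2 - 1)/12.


The Riemann tensor in d dimensions has d^2(d^2 - 1)/12 independent components.
d = 3, so d^2 = 9
d^2 - 1 = 8
d^2(d^2 - 1) = 9 * 8 = 72
Divide by 12: 72 / 12 = 6

6


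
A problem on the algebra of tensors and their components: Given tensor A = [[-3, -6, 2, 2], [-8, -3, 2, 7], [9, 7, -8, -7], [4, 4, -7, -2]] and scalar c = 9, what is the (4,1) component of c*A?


Scalar multiplication: (cA)_{ij} = c * A_{ij}.
c = 9
A_{41} = 4
(cA)_{41} = 9 * 4 = 36

36


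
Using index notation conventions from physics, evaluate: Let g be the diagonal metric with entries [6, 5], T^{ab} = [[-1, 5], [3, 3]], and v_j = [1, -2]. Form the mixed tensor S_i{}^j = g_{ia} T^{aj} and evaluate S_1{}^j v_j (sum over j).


Step 1: lower the first index. For a diagonal metric, g_{ia} T^{aj} = g_{ii} T^{ij} (no sum on i).
g_{11} = 6
S_1{}^1 = 6 * T^{11} = 6 * -1 = -6
S_1{}^2 = 6 * T^{12} = 6 * 5 = 30
Step 2: contract S_1{}^j with v_j.
S_1{}^1 * v_1 = -6 * 1 = -6
S_1{}^2 * v_2 = 30 * -2 = -60
Result = -6 + -60 = -66

-66


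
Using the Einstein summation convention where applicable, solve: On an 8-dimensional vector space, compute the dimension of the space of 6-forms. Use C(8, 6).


The dimension of the space of p-forms on an n-dimensional space is C(n, p).
n = 8, p = 6
C(8, 6) = 8! / (6! * 2!) = 28

28


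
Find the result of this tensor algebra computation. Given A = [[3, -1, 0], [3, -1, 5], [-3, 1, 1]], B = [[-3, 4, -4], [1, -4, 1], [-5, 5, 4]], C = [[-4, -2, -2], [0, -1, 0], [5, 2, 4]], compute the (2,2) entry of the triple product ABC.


(ABC)_{22} = sum_m (AB)_{2m} C_{m2}. First compute row 2 of AB.
(AB)_{21} = 3*-3 + -1*1 + 5*-5 = -35
(AB)_{22} = 3*4 + -1*-4 + 5*5 = 41
(AB)_{23} = 3*-4 + -1*1 + 5*4 = 7
Now contract with column 2 of C:
(AB)_{21} * C_{12} = -35 * -2 = 70
(AB)_{22} * C_{22} = 41 * -1 = -41
(AB)_{23} * C_{32} = 7 * 2 = 14
(ABC)_{22} = 70 + -41 + 14 = 43

43


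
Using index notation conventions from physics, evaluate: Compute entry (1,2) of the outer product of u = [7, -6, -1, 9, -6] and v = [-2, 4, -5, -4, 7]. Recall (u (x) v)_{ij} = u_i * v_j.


The outer product entry T_{ij} = u_i * v_j.
We need i=1, j=2.
u_1 = 7, v_2 = 4
T_{1,2} = 7 * 4 = 28

28


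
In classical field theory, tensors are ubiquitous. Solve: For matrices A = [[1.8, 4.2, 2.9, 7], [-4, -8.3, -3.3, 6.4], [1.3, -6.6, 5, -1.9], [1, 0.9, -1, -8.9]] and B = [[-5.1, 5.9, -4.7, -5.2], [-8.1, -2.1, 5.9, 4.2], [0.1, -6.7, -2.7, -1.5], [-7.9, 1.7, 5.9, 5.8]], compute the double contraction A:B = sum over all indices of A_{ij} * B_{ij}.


A:B = sum over all i,j of A_{ij} * B_{ij}.
Row 1: 1.8*-5.1=-9.18, 4.2*5.9=24.78, 2.9*-4.7=-13.63, 7*-5.2=-36.4 => row sum = -34.43
Row 2: -4*-8.1=32.4, -8.3*-2.1=17.43, -3.3*5.9=-19.47, 6.4*4.2=26.88 => row sum = 57.24
Row 3: 1.3*0.1=0.13, -6.6*-6.7=44.22, 5*-2.7=-13.5, -1.9*-1.5=2.85 => row sum = 33.7
Row 4: 1*-7.9=-7.9, 0.9*1.7=1.53, -1*5.9=-5.9, -8.9*5.8=-51.62 => row sum = -63.89
Total = -34.43 + 57.24 + 33.7 + -63.89 = -7.38

-7.38


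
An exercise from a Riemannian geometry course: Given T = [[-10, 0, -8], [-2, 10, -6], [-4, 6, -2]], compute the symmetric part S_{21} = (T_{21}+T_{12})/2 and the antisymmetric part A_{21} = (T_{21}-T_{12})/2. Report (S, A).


T_{21} = -2
T_{12} = 0
S_{21} = (-2 + 0)/2 = -2/2 = -1
A_{21} = (-2 - 0)/2 = -2/2 = -1
Check: S + A = -1 + -1 = -2 = T_{21}.

(-1, -1)


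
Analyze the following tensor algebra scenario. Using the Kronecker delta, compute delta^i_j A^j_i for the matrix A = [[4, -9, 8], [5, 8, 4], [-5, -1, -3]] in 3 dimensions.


The contraction (trace) of a rank-2 tensor is the sum of its diagonal elements.
Diagonal entries: A[1,1] = 4, A[2,2] = 8, A[3,3] = -3
Tr(A) = 4 + 8 + -3 = 9

9


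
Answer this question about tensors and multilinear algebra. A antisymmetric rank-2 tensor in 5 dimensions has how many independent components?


A antisymmetric rank-2 tensor in d dimensions has d(d-1)/2 independent components.
d = 5
d(d-1)/2 = 5 * 4 / 2 = 20 / 2 = 10

10


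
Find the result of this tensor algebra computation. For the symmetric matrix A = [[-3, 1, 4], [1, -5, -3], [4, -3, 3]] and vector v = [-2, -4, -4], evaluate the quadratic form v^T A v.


First compute Av:
(Av)_1 = -3*-2 + 1*-4 + 4*-4 = -14
(Av)_2 = 1*-2 + -5*-4 + -3*-4 = 30
(Av)_3 = 4*-2 + -3*-4 + 3*-4 = -8
Av = [-14, 30, -8]
Then v^T (Av) = -2*-14 + -4*30 + -4*-8
= 28 + -120 + 32 = -60

-60


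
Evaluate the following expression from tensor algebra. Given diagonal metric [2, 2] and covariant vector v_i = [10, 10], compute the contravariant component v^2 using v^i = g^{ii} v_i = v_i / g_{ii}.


To raise an index with a diagonal metric: v^i = v_i / g_{ii}.
For index 2: v_2 = 10, g_{22} = 2
v^2 = 10 / 2 = 5

5


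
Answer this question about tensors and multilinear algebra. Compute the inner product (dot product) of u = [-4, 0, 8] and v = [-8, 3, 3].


The inner product u . v = sum of u_i * v_i.
Term-by-term: -4 * -8, 0 * 3, 8 * 3
Products: 32, 0, 24
Sum = 32 + 0 + 24 = 56

56


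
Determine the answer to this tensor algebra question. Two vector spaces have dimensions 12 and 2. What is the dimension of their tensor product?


The dimension of a tensor product is the product of dimensions.
dim(V) = 12, dim(W) = 2
dim(V (x) W) = 12 * 2 = 24

24


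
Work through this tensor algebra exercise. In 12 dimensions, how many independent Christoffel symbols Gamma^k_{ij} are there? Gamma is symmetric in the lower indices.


Christoffel symbols Gamma^k_{ij} are symmetric in i,j, so there are d * d(d+1)/2 independent symbols.
d = 12
d(d+1)/2 = 12 * 13 / 2 = 78
Total = 12 * 78 = 936

936


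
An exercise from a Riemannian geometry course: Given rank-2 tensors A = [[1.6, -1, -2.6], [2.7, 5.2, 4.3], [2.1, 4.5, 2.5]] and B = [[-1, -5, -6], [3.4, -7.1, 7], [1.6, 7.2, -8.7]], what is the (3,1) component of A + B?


Tensor addition is component-wise: (A + B)_{ij} = A_{ij} + B_{ij}.
A_{31} = 2.1
B_{31} = 1.6
(A + B)_{31} = 2.1 + 1.6 = 3.7

3.7


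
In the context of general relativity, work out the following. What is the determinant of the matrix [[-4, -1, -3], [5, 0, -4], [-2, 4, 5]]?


Expanding along the first row, det(A) = a11*M_11 - a12*M_12 + a13*M_13, where M_1j is the (1,j) minor.
Minor M_11 = 0*5 - -4*4 = 16
Minor M_12 = 5*5 - -4*-2 = 17
Minor M_13 = 5*4 - 0*-2 = 20
det = -4*(16) - -1*(17) + -3*(20)
    = -64 - -17 + -60
    = -107

-107


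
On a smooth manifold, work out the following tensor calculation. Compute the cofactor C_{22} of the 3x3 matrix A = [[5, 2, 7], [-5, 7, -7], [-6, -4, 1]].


To find cofactor C_{22}, delete row 2 and column 2.
The resulting 2x2 submatrix is: [[5, 7], [-6, 1]]
Minor M_{22} = 5*1 - 7*-6
  = 5 - -42 = 47
Sign = (-1)^(2+2) = (-1)^4 = 1
Cofactor C_{22} = 1 * 47 = 47

47


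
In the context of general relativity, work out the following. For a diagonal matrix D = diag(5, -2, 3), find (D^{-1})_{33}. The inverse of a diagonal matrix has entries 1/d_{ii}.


For a diagonal matrix, the inverse has entries (D^{-1})_{ii} = 1/d_{ii}.
The diagonal entries are: d_{11} = 5, d_{22} = -2, d_{33} = 3
We need (D^{-1})_{33} = 1/d_{33} = 1/3 = 1/3

1/3


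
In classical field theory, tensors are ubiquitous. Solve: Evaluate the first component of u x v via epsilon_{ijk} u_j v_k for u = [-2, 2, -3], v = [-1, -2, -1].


(u x v)_1 = sum_{j,k} epsilon_{1jk} u_j v_k. Only permutations of (1,2,3) contribute; the two non-zero terms are:
eps_{123} u_2 v_3 = 1 * 2 * -1 = -2
eps_{132} u_3 v_2 = -1 * -3 * -2 = -6
(u x v)_1 = -8

-8


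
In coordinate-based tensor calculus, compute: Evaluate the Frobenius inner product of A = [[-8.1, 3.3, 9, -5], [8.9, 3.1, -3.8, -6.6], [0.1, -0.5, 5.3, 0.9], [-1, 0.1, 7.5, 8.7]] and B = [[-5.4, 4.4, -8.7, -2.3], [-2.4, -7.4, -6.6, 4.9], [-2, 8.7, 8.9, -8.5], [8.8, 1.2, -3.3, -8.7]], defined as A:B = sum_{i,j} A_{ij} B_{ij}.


A:B = sum over all i,j of A_{ij} * B_{ij}.
Row 1: -8.1*-5.4=43.74, 3.3*4.4=14.52, 9*-8.7=-78.3, -5*-2.3=11.5 => row sum = -8.54
Row 2: 8.9*-2.4=-21.36, 3.1*-7.4=-22.94, -3.8*-6.6=25.08, -6.6*4.9=-32.34 => row sum = -51.56
Row 3: 0.1*-2=-0.2, -0.5*8.7=-4.35, 5.3*8.9=47.17, 0.9*-8.5=-7.65 => row sum = 34.97
Row 4: -1*8.8=-8.8, 0.1*1.2=0.12, 7.5*-3.3=-24.75, 8.7*-8.7=-75.69 => row sum = -109.12
Total = -8.54 + -51.56 + 34.97 + -109.12 = -134.25

-134.25


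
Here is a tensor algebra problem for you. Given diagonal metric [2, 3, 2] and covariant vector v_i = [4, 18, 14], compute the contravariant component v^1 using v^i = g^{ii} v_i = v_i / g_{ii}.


To raise an index with a diagonal metric: v^i = v_i / g_{ii}.
For index 1: v_1 = 4, g_{11} = 2
v^1 = 4 / 2 = 2

2


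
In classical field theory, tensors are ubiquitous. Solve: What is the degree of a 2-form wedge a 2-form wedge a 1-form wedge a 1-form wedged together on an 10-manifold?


The degree of a wedge product is the sum of the degrees of the individual forms.
Degrees: 2, 2, 1, 1
Total degree = 2 + 2 + 1 + 1 = 6

6


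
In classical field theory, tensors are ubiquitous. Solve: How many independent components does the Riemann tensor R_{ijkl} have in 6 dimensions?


The Riemann tensor in d dimensions has d^2(d^2 - 1)/12 independent components.
d = 6, so d^2 = 36
d^2 - 1 = 35
d^2(d^2 - 1) = 36 * 35 = 1260
Divide by 12: 1260 / 12 = 105

105


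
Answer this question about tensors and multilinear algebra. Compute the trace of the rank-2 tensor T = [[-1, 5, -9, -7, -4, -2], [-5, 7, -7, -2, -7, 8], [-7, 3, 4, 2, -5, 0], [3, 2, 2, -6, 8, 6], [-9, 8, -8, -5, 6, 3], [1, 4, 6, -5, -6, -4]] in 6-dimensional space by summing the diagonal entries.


The contraction (trace) of a rank-2 tensor is the sum of its diagonal elements.
Diagonal entries: A[1,1] = -1, A[2,2] = 7, A[3,3] = 4, A[4,4] = -6, A[5,5] = 6, A[6,6] = -4
Tr(A) = -1 + 7 + 4 + -6 + 6 + -4 = 6

6


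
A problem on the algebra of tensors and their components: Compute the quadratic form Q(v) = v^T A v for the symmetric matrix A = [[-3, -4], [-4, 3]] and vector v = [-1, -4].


First compute Av:
(Av)_1 = -3*-1 + -4*-4 = 19
(Av)_2 = -4*-1 + 3*-4 = -8
Av = [19, -8]
Then v^T (Av) = -1*19 + -4*-8
= -19 + 32 = 13

13


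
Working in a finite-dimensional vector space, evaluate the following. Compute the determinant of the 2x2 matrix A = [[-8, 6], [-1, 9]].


For a 2x2 matrix [[a, b], [c, d]], det = a*d - b*c.
a = -8, b = 6, c = -1, d = 9
a*d = -8 * 9 = -72
b*c = 6 * -1 = -6
det = -72 - -6 = -66

-66


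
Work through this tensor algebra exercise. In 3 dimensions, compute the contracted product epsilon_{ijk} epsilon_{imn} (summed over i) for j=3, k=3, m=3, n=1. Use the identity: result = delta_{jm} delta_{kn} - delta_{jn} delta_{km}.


Using the identity: epsilon_{ijk} epsilon_{imn} = delta_{jm} delta_{kn} - delta_{jn} delta_{km}.
delta_{33} = 1
delta_{31} = 0
delta_{31} = 0
delta_{33} = 1
Result = 1 * 0 - 0 * 1 = 0 - 0 = 0

0


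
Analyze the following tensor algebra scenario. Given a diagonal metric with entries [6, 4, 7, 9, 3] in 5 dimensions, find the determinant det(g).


For a diagonal metric, the determinant is the product of diagonal entries.
Diagonal entries: 6, 4, 7, 9, 3
det(g) = 6 * 4 * 7 * 9 * 3 = 4536

4536


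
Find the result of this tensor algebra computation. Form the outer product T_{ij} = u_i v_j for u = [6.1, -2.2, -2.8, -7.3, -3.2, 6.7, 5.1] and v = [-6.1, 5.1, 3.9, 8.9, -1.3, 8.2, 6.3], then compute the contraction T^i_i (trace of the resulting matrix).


The outer product gives T_{ij} = u_i v_j.
The trace (contraction) is Tr(T) = sum_i T_{ii} = sum_i u_i v_i.
Diagonal entries:
T_{11} = u_1 * v_1 = 6.1 * -6.1 = -37.21
T_{22} = u_2 * v_2 = -2.2 * 5.1 = -11.22
T_{33} = u_3 * v_3 = -2.8 * 3.9 = -10.92
T_{44} = u_4 * v_4 = -7.3 * 8.9 = -64.97
T_{55} = u_5 * v_5 = -3.2 * -1.3 = 4.16
T_{66} = u_6 * v_6 = 6.7 * 8.2 = 54.94
T_{77} = u_7 * v_7 = 5.1 * 6.3 = 32.13
Tr(T) = -37.21 + -11.22 + -10.92 + -64.97 + 4.16 + 54.94 + 32.13 = -33.09

-33.09


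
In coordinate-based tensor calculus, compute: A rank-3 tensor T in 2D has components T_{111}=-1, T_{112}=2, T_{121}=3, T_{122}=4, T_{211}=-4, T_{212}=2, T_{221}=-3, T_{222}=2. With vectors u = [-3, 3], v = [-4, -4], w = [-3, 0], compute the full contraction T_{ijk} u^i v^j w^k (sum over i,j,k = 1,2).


S = sum over i,j,k of T_{ijk} u_i v_j w_k. Expanding all 8 terms:
T_{111}*u_1*v_1*w_1 = -1*-3*-4*-3 = 36  (running total: 36)
T_{112}*u_1*v_1*w_2 = 2*-3*-4*0 = 0  (running total: 36)
T_{121}*u_1*v_2*w_1 = 3*-3*-4*-3 = -108  (running total: -72)
T_{122}*u_1*v_2*w_2 = 4*-3*-4*0 = 0  (running total: -72)
T_{211}*u_2*v_1*w_1 = -4*3*-4*-3 = -144  (running total: -216)
T_{212}*u_2*v_1*w_2 = 2*3*-4*0 = 0  (running total: -216)
T_{221}*u_2*v_2*w_1 = -3*3*-4*-3 = -108  (running total: -324)
T_{222}*u_2*v_2*w_2 = 2*3*-4*0 = 0  (running total: -324)
S = -324

-324


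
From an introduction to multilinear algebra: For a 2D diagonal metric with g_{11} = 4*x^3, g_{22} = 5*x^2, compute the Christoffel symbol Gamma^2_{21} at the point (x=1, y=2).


For a diagonal metric, Gamma^k_{ij} = (1/2) g^{kk} (dg_{ik}/dx_j + dg_{jk}/dx_i - dg_{ij}/dx_k).
The metric is diagonal, so g_{ab} = 0 for a != b.
At the given point: g_{11} = 4, g_{22} = 5
g^{22} = 1/5
dg_{22}/dx_1 = dg_{22}/dx_1 = 10
dg_{12}/dx_2 = 0 (off-diagonal)
dg_{21}/dx_2 = 0 (off-diagonal)
Numerator = 10 + 0 - 0 = 10
Gamma^2_{21} = 10 / (2 * 5) = 1

1


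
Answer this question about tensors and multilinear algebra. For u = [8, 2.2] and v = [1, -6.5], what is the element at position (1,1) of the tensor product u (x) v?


The outer product entry T_{ij} = u_i * v_j.
We need i=1, j=1.
u_1 = 8, v_1 = 1
T_{1,1} = 8 * 1 = 8

8


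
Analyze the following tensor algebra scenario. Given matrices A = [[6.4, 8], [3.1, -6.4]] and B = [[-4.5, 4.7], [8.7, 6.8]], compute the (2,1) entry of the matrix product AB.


(AB)_{ij} = sum_k A_{ik} B_{kj}.
For i=2, j=1:
A_{21} * B_{11} = 3.1 * -4.5 = -13.95
A_{22} * B_{21} = -6.4 * 8.7 = -55.68
Sum = -13.95 + -55.68 = -69.63

-69.63


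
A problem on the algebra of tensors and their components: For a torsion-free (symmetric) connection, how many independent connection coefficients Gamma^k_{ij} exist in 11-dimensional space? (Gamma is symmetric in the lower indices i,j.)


Christoffel symbols Gamma^k_{ij} are symmetric in i,j, so there are d * d(d+1)/2 independent symbols.
d = 11
d(d+1)/2 = 11 * 12 / 2 = 66
Total = 11 * 66 = 726

726


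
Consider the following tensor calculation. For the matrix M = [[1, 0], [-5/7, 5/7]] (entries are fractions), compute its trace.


The trace is the sum of diagonal entries.
Diagonal: M[1,1] = 1, M[2,2] = 5/7
Tr(M) = 1 + 5/7
Computing step by step:
After adding M[1,1]: 1
After adding M[2,2]: 12/7
Tr(M) = 12/7

12/7


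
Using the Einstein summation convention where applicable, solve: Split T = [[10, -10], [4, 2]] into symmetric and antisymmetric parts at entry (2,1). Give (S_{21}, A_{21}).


T_{21} = 4
T_{12} = -10
S_{21} = (4 + -10)/2 = -6/2 = -3
A_{21} = (4 - -10)/2 = 14/2 = 7
Check: S + A = -3 + 7 = 4 = T_{21}.

(-3, 7)


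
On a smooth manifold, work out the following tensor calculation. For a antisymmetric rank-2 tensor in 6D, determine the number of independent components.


A antisymmetric rank-2 tensor in d dimensions has d(d-1)/2 independent components.
d = 6
d(d-1)/2 = 6 * 5 / 2 = 30 / 2 = 15

15


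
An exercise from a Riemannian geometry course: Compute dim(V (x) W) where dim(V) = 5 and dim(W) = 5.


The dimension of a tensor product is the product of dimensions.
dim(V) = 5, dim(W) = 5
dim(V (x) W) = 5 * 5 = 25

25


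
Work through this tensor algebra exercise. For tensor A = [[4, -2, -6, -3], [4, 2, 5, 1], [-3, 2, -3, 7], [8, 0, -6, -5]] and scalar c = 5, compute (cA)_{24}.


Scalar multiplication: (cA)_{ij} = c * A_{ij}.
c = 5
A_{24} = 1
(cA)_{24} = 5 * 1 = 5

5


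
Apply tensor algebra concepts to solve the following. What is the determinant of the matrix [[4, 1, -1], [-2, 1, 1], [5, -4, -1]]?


Expanding along the first row, det(A) = a11*M_11 - a12*M_12 + a13*M_13, where M_1j is the (1,j) minor.
Minor M_11 = 1*-1 - 1*-4 = 3
Minor M_12 = -2*-1 - 1*5 = -3
Minor M_13 = -2*-4 - 1*5 = 3
det = 4*(3) - 1*(-3) + -1*(3)
    = 12 - -3 + -3
    = 12

12


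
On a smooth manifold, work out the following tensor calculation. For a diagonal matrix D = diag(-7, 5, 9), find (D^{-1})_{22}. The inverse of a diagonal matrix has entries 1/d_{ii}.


For a diagonal matrix, the inverse has entries (D^{-1})_{ii} = 1/d_{ii}.
The diagonal entries are: d_{11} = -7, d_{22} = 5, d_{33} = 9
We need (D^{-1})_{22} = 1/d_{22} = 1/5 = 1/5

1/5


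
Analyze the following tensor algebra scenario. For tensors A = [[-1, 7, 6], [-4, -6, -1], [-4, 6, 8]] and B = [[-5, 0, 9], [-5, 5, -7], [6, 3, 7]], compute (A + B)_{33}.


Tensor addition is component-wise: (A + B)_{ij} = A_{ij} + B_{ij}.
A_{33} = 8
B_{33} = 7
(A + B)_{33} = 8 + 7 = 15

15


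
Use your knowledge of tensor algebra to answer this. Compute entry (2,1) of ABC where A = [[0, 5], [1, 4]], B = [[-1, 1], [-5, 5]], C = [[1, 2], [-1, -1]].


(ABC)_{21} = sum_m (AB)_{2m} C_{m1}. First compute row 2 of AB.
(AB)_{21} = 1*-1 + 4*-5 = -21
(AB)_{22} = 1*1 + 4*5 = 21
Now contract with column 1 of C:
(AB)_{21} * C_{11} = -21 * 1 = -21
(AB)_{22} * C_{21} = 21 * -1 = -21
(ABC)_{21} = -21 + -21 = -42

-42


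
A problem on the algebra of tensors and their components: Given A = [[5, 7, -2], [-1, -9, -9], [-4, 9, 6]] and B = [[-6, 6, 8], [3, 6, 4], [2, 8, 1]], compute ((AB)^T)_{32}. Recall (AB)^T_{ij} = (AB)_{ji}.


(AB)^T_{ij} = (AB)_{ji} = sum_k A_{jk} B_{ki}.
For i=3, j=2 we need (AB)_{23}:
A_{21} * B_{13} = -1 * 8 = -8
A_{22} * B_{23} = -9 * 4 = -36
A_{23} * B_{33} = -9 * 1 = -9
Sum = -8 + -36 + -9 = -53

-53


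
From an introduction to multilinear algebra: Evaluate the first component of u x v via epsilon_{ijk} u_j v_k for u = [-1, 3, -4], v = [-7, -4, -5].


(u x v)_1 = sum_{j,k} epsilon_{1jk} u_j v_k. Only permutations of (1,2,3) contribute; the two non-zero terms are:
eps_{123} u_2 v_3 = 1 * 3 * -5 = -15
eps_{132} u_3 v_2 = -1 * -4 * -4 = -16
(u x v)_1 = -31

-31


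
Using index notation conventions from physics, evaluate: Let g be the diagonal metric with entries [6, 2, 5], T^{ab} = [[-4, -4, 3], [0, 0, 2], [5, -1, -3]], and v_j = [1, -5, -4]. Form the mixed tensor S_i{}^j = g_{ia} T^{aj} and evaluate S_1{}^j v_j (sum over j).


Step 1: lower the first index. For a diagonal metric, g_{ia} T^{aj} = g_{ii} T^{ij} (no sum on i).
g_{11} = 6
S_1{}^1 = 6 * T^{11} = 6 * -4 = -24
S_1{}^2 = 6 * T^{12} = 6 * -4 = -24
S_1{}^3 = 6 * T^{13} = 6 * 3 = 18
Step 2: contract S_1{}^j with v_j.
S_1{}^1 * v_1 = -24 * 1 = -24
S_1{}^2 * v_2 = -24 * -5 = 120
S_1{}^3 * v_3 = 18 * -4 = -72
Result = -24 + 120 + -72 = 24

24


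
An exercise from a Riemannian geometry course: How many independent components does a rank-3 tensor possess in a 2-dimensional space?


The number of components of a rank-r tensor in d dimensions is d^r.
Here d = 2 and r = 3.
2^3 = 8

8


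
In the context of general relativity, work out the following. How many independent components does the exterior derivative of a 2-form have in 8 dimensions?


The exterior derivative of a p-form is a (p+1)-form.
Its number of independent components is C(n, p+1).
n = 8, p+1 = 3
C(8, 3) = 56

56


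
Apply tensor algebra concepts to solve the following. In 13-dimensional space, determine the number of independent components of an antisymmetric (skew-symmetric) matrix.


An antisymmetric rank-2 tensor satisfies A_{ij} = -A_{ji}, so diagonal entries are zero.
The independent components are the upper-triangular entries: C(n, 2) = n(n-1)/2.
n = 13
C(13, 2) = 13 * 12 / 2 = 156 / 2 = 78

78


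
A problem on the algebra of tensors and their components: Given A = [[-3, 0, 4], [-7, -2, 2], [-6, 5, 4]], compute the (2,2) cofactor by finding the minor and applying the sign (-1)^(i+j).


To find cofactor C_{22}, delete row 2 and column 2.
The resulting 2x2 submatrix is: [[-3, 4], [-6, 4]]
Minor M_{22} = -3*4 - 4*-6
  = -12 - -24 = 12
Sign = (-1)^(2+2) = (-1)^4 = 1
Cofactor C_{22} = 1 * 12 = 12

12


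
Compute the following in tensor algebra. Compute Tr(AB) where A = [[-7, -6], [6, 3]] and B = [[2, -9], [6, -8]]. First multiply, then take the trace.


Tr(AB) = sum_i (AB)_{ii} where (AB)_{ii} = sum_k A_{ik} B_{ki}.
(AB)_{11} = -7*2 + -6*6 = -50
(AB)_{22} = 6*-9 + 3*-8 = -78
Tr(AB) = -50 + -78 = -128

-128


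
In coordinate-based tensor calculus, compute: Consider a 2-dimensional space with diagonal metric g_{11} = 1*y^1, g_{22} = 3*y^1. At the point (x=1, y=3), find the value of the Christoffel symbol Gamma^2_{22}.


For a diagonal metric, Gamma^k_{ij} = (1/2) g^{kk} (dg_{ik}/dx_j + dg_{jk}/dx_i - dg_{ij}/dx_k).
The metric is diagonal, so g_{ab} = 0 for a != b.
At the given point: g_{11} = 3, g_{22} = 9
g^{22} = 1/9
dg_{22}/dx_2 = dg_{22}/dx_2 = 3
dg_{22}/dx_2 = dg_{22}/dx_2 = 3
dg_{22}/dx_2 = dg_{22}/dx_2 = 3
Numerator = 3 + 3 - 3 = 3
Gamma^2_{22} = 3 / (2 * 9) = 1/6

1/6


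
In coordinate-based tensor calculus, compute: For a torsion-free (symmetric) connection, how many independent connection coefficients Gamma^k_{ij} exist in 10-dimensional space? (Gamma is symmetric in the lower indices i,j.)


Christoffel symbols Gamma^k_{ij} are symmetric in i,j, so there are d * d(d+1)/2 independent symbols.
d = 10
d(d+1)/2 = 10 * 11 / 2 = 55
Total = 10 * 55 = 550

550


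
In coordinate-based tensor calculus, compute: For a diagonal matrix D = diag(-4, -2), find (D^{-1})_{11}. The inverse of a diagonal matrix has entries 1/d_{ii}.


For a diagonal matrix, the inverse has entries (D^{-1})_{ii} = 1/d_{ii}.
The diagonal entries are: d_{11} = -4, d_{22} = -2
We need (D^{-1})_{11} = 1/d_{11} = 1/-4 = -1/4

-1/4


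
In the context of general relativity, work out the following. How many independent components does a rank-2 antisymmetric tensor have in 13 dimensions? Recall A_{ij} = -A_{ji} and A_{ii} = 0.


An antisymmetric rank-2 tensor satisfies A_{ij} = -A_{ji}, so diagonal entries are zero.
The independent components are the upper-triangular entries: C(n, 2) = n(n-1)/2.
n = 13
C(13, 2) = 13 * 12 / 2 = 156 / 2 = 78

78


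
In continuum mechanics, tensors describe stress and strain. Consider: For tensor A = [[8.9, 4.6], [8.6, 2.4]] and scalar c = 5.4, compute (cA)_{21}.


Scalar multiplication: (cA)_{ij} = c * A_{ij}.
c = 5.4
A_{21} = 8.6
(cA)_{21} = 5.4 * 8.6 = 46.44

46.44


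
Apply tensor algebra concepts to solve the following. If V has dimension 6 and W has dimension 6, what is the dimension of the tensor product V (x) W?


The dimension of a tensor product is the product of dimensions.
dim(V) = 6, dim(W) = 6
dim(V (x) W) = 6 * 6 = 36

36


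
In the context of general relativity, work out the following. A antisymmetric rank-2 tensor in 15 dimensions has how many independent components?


A antisymmetric rank-2 tensor in d dimensions has d(d-1)/2 independent components.
d = 15
d(d-1)/2 = 15 * 14 / 2 = 210 / 2 = 105

105


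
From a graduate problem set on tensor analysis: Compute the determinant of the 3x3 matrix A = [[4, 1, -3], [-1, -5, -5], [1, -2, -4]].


Expanding along the first row, det(A) = a11*M_11 - a12*M_12 + a13*M_13, where M_1j is the (1,j) minor.
Minor M_11 = -5*-4 - -5*-2 = 10
Minor M_12 = -1*-4 - -5*1 = 9
Minor M_13 = -1*-2 - -5*1 = 7
det = 4*(10) - 1*(9) + -3*(7)
    = 40 - 9 + -21
    = 10

10


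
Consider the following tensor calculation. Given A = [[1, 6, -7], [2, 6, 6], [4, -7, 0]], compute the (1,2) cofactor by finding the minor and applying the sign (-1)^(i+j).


To find cofactor C_{12}, delete row 1 and column 2.
The resulting 2x2 submatrix is: [[2, 6], [4, 0]]
Minor M_{12} = 2*0 - 6*4
  = 0 - 24 = -24
Sign = (-1)^(1+2) = (-1)^3 = -1
Cofactor C_{12} = -1 * -24 = 24

24


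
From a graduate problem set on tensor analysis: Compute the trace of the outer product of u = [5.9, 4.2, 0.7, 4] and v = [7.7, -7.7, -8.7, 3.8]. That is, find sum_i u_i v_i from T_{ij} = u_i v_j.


The outer product gives T_{ij} = u_i v_j.
The trace (contraction) is Tr(T) = sum_i T_{ii} = sum_i u_i v_i.
Diagonal entries:
T_{11} = u_1 * v_1 = 5.9 * 7.7 = 45.43
T_{22} = u_2 * v_2 = 4.2 * -7.7 = -32.34
T_{33} = u_3 * v_3 = 0.7 * -8.7 = -6.09
T_{44} = u_4 * v_4 = 4 * 3.8 = 15.2
Tr(T) = 45.43 + -32.34 + -6.09 + 15.2 = 22.2

22.2


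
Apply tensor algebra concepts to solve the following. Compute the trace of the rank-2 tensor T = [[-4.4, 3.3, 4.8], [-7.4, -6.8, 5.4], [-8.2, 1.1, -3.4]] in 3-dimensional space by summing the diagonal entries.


The contraction (trace) of a rank-2 tensor is the sum of its diagonal elements.
Diagonal entries: A[1,1] = -4.4, A[2,2] = -6.8, A[3,3] = -3.4
Tr(A) = -4.4 + -6.8 + -3.4 = -14.6

-14.6


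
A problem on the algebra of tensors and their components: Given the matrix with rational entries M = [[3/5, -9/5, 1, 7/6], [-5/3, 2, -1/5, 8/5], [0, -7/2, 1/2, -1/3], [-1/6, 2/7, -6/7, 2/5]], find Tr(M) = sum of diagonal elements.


The trace is the sum of diagonal entries.
Diagonal: M[1,1] = 3/5, M[2,2] = 2, M[3,3] = 1/2, M[4,4] = 2/5
Tr(M) = 3/5 + 2 + 1/2 + 2/5
Computing step by step:
After adding M[1,1]: 3/5
After adding M[2,2]: 13/5
After adding M[3,3]: 31/10
After adding M[4,4]: 7/2
Tr(M) = 7/2

7/2


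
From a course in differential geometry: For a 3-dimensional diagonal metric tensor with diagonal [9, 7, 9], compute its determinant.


For a diagonal metric, the determinant is the product of diagonal entries.
Diagonal entries: 9, 7, 9
det(g) = 9 * 7 * 9 = 567

567


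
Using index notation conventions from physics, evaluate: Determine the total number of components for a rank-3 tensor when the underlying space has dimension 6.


The number of components of a rank-r tensor in d dimensions is d^r.
Here d = 6 and r = 3.
6^3 = 216

216


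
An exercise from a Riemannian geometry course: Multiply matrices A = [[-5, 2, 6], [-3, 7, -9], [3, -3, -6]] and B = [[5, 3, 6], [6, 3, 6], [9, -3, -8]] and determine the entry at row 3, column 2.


(AB)_{ij} = sum_k A_{ik} B_{kj}.
For i=3, j=2:
A_{31} * B_{12} = 3 * 3 = 9
A_{32} * B_{22} = -3 * 3 = -9
A_{33} * B_{32} = -6 * -3 = 18
Sum = 9 + -9 + 18 = 18

18


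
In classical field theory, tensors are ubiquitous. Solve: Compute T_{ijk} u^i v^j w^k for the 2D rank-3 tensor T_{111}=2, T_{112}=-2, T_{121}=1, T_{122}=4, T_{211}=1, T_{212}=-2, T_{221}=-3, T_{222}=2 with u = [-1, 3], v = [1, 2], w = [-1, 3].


S = sum over i,j,k of T_{ijk} u_i v_j w_k. Expanding all 8 terms:
T_{111}*u_1*v_1*w_1 = 2*-1*1*-1 = 2  (running total: 2)
T_{112}*u_1*v_1*w_2 = -2*-1*1*3 = 6  (running total: 8)
T_{121}*u_1*v_2*w_1 = 1*-1*2*-1 = 2  (running total: 10)
T_{122}*u_1*v_2*w_2 = 4*-1*2*3 = -24  (running total: -14)
T_{211}*u_2*v_1*w_1 = 1*3*1*-1 = -3  (running total: -17)
T_{212}*u_2*v_1*w_2 = -2*3*1*3 = -18  (running total: -35)
T_{221}*u_2*v_2*w_1 = -3*3*2*-1 = 18  (running total: -17)
T_{222}*u_2*v_2*w_2 = 2*3*2*3 = 36  (running total: 19)
S = 19

19


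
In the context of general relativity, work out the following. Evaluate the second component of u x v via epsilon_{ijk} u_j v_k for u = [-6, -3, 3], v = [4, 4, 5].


(u x v)_2 = sum_{j,k} epsilon_{2jk} u_j v_k. Only permutations of (1,2,3) contribute; the two non-zero terms are:
eps_{213} u_1 v_3 = -1 * -6 * 5 = 30
eps_{231} u_3 v_1 = 1 * 3 * 4 = 12
(u x v)_2 = 42

42


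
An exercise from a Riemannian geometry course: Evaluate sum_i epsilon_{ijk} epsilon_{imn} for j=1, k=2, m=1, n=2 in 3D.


Using the identity: epsilon_{ijk} epsilon_{imn} = delta_{jm} delta_{kn} - delta_{jn} delta_{km}.
delta_{11} = 1
delta_{22} = 1
delta_{12} = 0
delta_{21} = 0
Result = 1 * 1 - 0 * 0 = 1 - 0 = 1

1


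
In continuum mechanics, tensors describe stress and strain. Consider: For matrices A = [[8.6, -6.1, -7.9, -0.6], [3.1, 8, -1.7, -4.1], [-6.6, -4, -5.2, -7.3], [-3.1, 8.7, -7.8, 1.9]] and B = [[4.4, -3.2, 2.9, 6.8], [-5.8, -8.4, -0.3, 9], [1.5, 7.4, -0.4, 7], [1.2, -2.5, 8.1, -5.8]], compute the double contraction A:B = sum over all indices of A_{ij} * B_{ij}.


A:B = sum over all i,j of A_{ij} * B_{ij}.
Row 1: 8.6*4.4=37.84, -6.1*-3.2=19.52, -7.9*2.9=-22.91, -0.6*6.8=-4.08 => row sum = 30.37
Row 2: 3.1*-5.8=-17.98, 8*-8.4=-67.2, -1.7*-0.3=0.51, -4.1*9=-36.9 => row sum = -121.57
Row 3: -6.6*1.5=-9.9, -4*7.4=-29.6, -5.2*-0.4=2.08, -7.3*7=-51.1 => row sum = -88.52
Row 4: -3.1*1.2=-3.72, 8.7*-2.5=-21.75, -7.8*8.1=-63.18, 1.9*-5.8=-11.02 => row sum = -99.67
Total = 30.37 + -121.57 + -88.52 + -99.67 = -279.39

-279.39
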